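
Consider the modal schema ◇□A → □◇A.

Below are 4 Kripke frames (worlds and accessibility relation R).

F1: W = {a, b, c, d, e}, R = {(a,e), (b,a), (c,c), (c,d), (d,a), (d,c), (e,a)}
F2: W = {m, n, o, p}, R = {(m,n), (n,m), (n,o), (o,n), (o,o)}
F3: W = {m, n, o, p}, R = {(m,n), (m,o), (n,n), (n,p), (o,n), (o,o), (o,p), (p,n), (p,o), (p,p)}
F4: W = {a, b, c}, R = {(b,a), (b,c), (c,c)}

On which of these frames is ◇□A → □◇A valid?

F2, F3

Frame correspondent (Sahlqvist): ∀x ∀y ∀z (Rxy ∧ Rxz → ∃w (Ryw ∧ Rzw)) — i.e. convergence.
F1: fails — Rdc and Rda but c and a have no common successor.
F2: satisfies the condition.
F3: satisfies the condition.
F4: fails — Rba and Rba but a and a have no common successor.
Valid on: F2, F3.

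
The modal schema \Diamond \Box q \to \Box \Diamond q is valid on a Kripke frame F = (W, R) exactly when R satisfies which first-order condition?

Suppose ◇□q→□◇q is valid. Take Rxy, Rxz and set V(q)={w : Ryw}. Then □q at y so ◇□q at x, so □◇q at x, so ◇q at z, giving w with Rzw and Ryw.

convergence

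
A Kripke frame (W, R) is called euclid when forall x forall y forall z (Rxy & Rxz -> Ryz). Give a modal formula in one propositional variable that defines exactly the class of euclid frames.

This is the Euclidean property; the standard corresponding axiom is 5: ◇q → □◇q.
Suppose ◇q→□◇q is valid. Take Rxy, Rxz and set V(q)={y}. Then ◇q at x, so □◇q at x, so ◇q at z, so some w with Rzw has q; w=y, i.e. Rzy. By symmetry of the argument, Ryz.

◇q → □◇q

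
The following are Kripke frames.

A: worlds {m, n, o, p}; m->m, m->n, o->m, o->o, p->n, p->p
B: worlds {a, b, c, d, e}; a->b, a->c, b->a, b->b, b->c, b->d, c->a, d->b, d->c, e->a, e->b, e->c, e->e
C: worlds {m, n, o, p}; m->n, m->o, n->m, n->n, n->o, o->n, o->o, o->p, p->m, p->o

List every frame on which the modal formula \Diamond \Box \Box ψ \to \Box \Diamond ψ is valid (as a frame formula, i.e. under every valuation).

The schema corresponds to a generalized confluence (Geach) condition: \forall x \forall y \forall z ((xRy \wedge xRz) \to \exists w (y R^2 w \wedge zRw)).
A: fails — mRm, mRn but no w with mR²w and nRw.
B: fails — aRc, aRc but no w with cR²w and cRw.
C: satisfies the condition.

C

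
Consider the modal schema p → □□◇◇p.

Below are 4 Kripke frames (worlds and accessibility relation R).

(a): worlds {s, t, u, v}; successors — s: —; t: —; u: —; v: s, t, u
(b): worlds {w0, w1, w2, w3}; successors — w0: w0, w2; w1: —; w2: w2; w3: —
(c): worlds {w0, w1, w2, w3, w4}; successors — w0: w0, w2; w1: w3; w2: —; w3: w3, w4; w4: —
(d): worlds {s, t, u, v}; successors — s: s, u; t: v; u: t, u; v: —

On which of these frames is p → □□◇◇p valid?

The schema corresponds to a generalized confluence (Geach) condition: ∀x ∀z (xR²z → ∃w (x = w ∧ zR²w)).
(a): satisfies the condition.
(b): fails — w0R²w2 but no w with w0=w and w2R²w.
(c): fails — w0R²w2 but no w with w0=w and w2R²w.
(d): fails — sR²t but no w with s=w and tR²w.
Valid on: (a).

(a)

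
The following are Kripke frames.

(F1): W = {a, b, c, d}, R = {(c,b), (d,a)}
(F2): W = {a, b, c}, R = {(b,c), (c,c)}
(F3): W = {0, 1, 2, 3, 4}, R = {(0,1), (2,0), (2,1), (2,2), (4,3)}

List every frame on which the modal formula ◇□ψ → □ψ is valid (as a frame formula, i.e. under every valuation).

This is the axiom for the Euclidean property; its first-order frame correspondent is ∀x ∀y ∀z (Rxy ∧ Rxz → Ryz).
(F1): fails — Rcb and Rcb but not Rbb.
(F2): ✓.
(F3): fails — R01 and R01 but not R11.
Valid on: (F2).

(F2)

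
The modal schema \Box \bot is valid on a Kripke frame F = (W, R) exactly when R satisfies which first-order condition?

This is the Ver axiom.
It corresponds to emptiness of R: \forall x \forall y \neg Rxy.

emptiness of R: \forall x \forall y \neg Rxy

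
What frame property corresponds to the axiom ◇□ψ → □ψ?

the Euclidean property

Replacing ψ by ¬ψ and contraposing gives the equivalent schema ◇ψ → □◇ψ.
Suppose ◇ψ→□◇ψ is valid. Take Rxy, Rxz and set V(ψ)={y}. Then ◇ψ at x, so □◇ψ at x, so ◇ψ at z, so some w with Rzw has ψ; w=y, i.e. Rzy. By symmetry of the argument, Ryz.
The converse is a direct semantic check.
So the correspondent is the Euclidean property.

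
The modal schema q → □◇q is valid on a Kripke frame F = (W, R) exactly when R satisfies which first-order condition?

symmetry

This schema is the B axiom.
It corresponds to symmetry: ∀x ∀y (Rxy → Ryx).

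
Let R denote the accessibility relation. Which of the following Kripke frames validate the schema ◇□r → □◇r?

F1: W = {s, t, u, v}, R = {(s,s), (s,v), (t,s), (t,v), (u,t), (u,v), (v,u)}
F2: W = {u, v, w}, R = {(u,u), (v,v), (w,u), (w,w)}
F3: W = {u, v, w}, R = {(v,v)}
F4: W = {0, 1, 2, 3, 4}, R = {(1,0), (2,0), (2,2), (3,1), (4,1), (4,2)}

F2, F3

Frame correspondent (Sahlqvist): ∀x ∀y ∀z (Rxy ∧ Rxz → ∃w (Ryw ∧ Rzw)) — i.e. convergence.
F1: fails — Rsv and Rss but v and s have no common successor.
F2: satisfies the condition.
F3: satisfies the condition.
F4: fails — R10 and R10 but 0 and 0 have no common successor.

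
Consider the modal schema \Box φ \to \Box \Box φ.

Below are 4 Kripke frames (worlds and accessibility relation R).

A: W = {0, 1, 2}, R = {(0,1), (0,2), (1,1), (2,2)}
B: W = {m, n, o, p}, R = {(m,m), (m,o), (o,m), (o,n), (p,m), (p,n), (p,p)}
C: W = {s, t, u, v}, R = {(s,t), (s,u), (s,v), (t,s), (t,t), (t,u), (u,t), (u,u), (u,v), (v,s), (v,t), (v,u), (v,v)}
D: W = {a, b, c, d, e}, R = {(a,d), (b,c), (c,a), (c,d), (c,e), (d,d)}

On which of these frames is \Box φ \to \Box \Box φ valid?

A

Frame correspondent (Sahlqvist): \forall x \forall y \forall z (Rxy \wedge Ryz \to Rxz) — i.e. transitivity.
A: ✓.
B: fails — Rom and Rmo but not Roo.
C: fails — Ruv and Rvs but not Rus.
D: fails — Rbc and Rcd but not Rbd.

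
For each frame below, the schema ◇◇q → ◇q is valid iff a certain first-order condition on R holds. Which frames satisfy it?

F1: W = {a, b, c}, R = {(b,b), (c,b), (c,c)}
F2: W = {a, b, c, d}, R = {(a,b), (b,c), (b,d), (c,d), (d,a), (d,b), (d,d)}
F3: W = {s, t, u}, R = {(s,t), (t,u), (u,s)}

F1

Frame correspondent (Sahlqvist): ∀x ∀y ∀z (Rxy ∧ Ryz → Rxz) — i.e. transitivity.
F1: satisfies the condition.
F2: fails — Rcd and Rdb but not Rcb.
F3: fails — Rus and Rst but not Rut.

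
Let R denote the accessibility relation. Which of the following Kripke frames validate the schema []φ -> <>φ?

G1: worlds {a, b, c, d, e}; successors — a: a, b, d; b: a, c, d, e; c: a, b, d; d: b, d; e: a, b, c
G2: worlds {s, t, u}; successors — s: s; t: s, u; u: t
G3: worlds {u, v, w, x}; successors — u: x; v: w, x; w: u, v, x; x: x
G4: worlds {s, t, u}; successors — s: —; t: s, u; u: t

G1, G2, G3

Frame correspondent (Sahlqvist): forall x exists y Rxy — i.e. seriality.
G1: satisfies the condition.
G2: satisfies the condition.
G3: satisfies the condition.
G4: fails — world s has no successor.
Valid on: G1, G2, G3.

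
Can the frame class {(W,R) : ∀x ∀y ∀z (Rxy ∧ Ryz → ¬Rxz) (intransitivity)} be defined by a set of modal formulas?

Modal frame validity is preserved under surjective bounded morphisms.
The 3-cycle (worlds 0,1,2 with 0→1→2→0) is intransitive. Mapping every world to a single reflexive point • is a surjective bounded morphism; the reflexive point is not intransitive (R••∧R•• but R••).
So the class is not modally definable.

No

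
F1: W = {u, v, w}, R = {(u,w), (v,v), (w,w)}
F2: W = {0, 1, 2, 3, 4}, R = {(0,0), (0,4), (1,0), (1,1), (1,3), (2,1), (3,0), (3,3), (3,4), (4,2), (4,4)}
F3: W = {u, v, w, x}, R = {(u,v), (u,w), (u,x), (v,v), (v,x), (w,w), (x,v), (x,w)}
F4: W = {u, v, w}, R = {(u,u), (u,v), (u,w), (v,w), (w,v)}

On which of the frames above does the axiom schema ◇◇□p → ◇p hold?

The schema corresponds to a generalized confluence (Geach) condition: ∀x ∀y (xR²y → ∃w (yRw ∧ xRw)).
F1: ✓.
F2: fails — 0R²2 but no w with 2Rw and 0Rw.
F3: fails — vR²w but no t with wRt and vRt.
F4: ✓.

F1, F4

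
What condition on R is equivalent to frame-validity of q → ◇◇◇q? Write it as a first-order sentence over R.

This is a Sahlqvist (Geach-type) schema ◇^0□^0q → □^0◇^3q.
Minimal-valuation argument: fix x; take any y with xR^0y and any z with xR^0z. Set V(q) to the set of worlds R-reachable from y in exactly 0 steps. Then □^0q holds at y, so the antecedent holds at x; validity forces ◇^3q at z, giving a w with zR^3w and yR^0w.
First-order correspondent: ∀x ∃w (x = w ∧ xR³w).

∀x ∃w (x = w ∧ xR³w)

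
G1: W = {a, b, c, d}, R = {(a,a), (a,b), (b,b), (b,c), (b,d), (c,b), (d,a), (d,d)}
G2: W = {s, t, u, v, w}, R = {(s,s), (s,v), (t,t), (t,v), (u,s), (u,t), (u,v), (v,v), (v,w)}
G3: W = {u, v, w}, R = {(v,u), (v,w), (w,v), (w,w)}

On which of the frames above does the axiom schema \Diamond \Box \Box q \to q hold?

G1

Frame correspondent (Sahlqvist): \forall x \forall y (xRy \to \exists w (y R^2 w \wedge x = w)) — i.e. a generalized confluence (Geach) condition.
G1: holds.
G2: fails — sRv but no w* with vR²w* and s=w*.
G3: fails — vRu but no t with uR²t and v=t.
Valid on: G1.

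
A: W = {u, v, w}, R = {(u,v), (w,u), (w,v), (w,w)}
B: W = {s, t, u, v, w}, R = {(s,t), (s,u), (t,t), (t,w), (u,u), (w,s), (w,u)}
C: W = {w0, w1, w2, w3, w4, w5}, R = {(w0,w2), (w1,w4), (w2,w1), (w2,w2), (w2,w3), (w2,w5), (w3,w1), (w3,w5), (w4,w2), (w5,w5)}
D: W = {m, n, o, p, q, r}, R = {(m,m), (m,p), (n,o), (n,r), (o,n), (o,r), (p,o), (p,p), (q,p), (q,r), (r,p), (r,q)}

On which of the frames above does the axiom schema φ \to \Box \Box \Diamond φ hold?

none

Frame correspondent (Sahlqvist): \forall x \forall z (x R^2 z \to \exists w (x = w \wedge zRw)) — i.e. a generalized confluence (Geach) condition.
A: fails — wR²u but no t with w=t and uRt.
B: fails — sR²t but no w* with s=w* and tRw*.
C: fails — w0R²w1 but no w with w0=w and w1Rw.
D: fails — mR²o but no w with m=w and oRw.
Valid on no frame.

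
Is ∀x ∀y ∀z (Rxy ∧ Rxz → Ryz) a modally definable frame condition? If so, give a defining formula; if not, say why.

The condition is the Euclidean property. A defining modal formula is ◇p → □◇p.
Suppose ◇p→□◇p is valid. Take Rxy, Rxz and set V(p)={y}. Then ◇p at x, so □◇p at x, so ◇p at z, so some w with Rzw has p; w=y, i.e. Rzy. By symmetry of the argument, Ryz.

Definable; ◇p → □◇p defines it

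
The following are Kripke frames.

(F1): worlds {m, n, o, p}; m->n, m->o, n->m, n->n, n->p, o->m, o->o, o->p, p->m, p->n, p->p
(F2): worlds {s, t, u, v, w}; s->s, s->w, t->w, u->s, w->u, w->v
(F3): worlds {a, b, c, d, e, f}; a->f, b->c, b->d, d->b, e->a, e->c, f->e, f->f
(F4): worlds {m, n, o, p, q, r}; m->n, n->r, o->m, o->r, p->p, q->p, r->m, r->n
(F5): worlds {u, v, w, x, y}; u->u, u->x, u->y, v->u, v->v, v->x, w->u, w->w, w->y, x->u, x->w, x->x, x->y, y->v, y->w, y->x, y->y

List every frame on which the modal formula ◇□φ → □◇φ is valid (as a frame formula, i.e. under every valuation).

Frame correspondent (Sahlqvist): ∀x ∀y ∀z (Rxy ∧ Rxz → ∃w (Ryw ∧ Rzw)) — i.e. convergence.
(F1): condition met.
(F2): fails — Rsw and Rss but w and s have no common successor.
(F3): fails — Rbc and Rbc but c and c have no common successor.
(F4): fails — Rrm and Rrn but m and n have no common successor.
(F5): condition met.
Valid on: (F1), (F5).

(F1), (F5)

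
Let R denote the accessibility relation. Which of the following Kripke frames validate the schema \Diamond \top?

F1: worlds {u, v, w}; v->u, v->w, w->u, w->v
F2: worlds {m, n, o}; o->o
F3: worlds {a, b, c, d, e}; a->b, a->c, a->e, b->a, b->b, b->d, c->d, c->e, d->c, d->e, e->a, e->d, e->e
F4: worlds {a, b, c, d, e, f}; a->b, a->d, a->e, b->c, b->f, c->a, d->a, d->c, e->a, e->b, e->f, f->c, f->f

F3, F4

This is the axiom for seriality; its first-order frame correspondent is \forall x \exists y Rxy.
F1: fails — world u has no successor.
F2: fails — world m has no successor.
F3: condition met.
F4: condition met.
Valid on: F3, F4.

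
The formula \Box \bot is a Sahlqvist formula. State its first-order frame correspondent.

emptiness of R: \forall x \forall y \neg Rxy

This is the Ver axiom.
It corresponds to emptiness of R: \forall x \forall y \neg Rxy.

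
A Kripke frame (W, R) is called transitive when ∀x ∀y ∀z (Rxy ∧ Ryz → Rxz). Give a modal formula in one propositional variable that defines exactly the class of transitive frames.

This is transitivity; the standard corresponding axiom is 4: □q → □□q.

□q → □□q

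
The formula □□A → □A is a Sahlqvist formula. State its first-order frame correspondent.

density

Suppose □□A→□A is valid. Take Rxy and set V(A)={w : xR²w}. Then □□A at x, so □A at x, so A at y, i.e. ∃z(Rxz∧Rzy).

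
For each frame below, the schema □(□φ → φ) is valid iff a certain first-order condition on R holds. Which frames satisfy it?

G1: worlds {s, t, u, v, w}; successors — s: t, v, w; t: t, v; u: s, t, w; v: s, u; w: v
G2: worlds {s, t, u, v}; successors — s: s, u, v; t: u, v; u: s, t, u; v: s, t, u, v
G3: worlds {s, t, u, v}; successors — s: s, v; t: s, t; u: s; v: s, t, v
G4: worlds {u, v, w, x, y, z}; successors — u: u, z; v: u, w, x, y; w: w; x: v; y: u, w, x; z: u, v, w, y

G3

Frame correspondent (Sahlqvist): ∀x ∀y (Rxy → Ryy) — i.e. shift-reflexivity.
G1: fails — Rtv but not Rvv.
G2: fails — Rut but not Rtt.
G3: holds.
G4: fails — Ruz but not Rzz.
Valid on: G3.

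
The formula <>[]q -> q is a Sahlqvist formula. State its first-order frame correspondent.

Symmetry

Replacing q by ¬q and contraposing gives the equivalent schema q → □◇q.
Suppose q→□◇q is valid. Take Rxy and set V(q)={x}. Then q at x, so □◇q at x, so ◇q at y, so some z with Ryz has q; z=x, i.e. Ryx.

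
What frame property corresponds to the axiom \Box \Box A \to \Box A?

Suppose □□A→□A is valid. Take Rxy and set V(A)={w : xR²w}. Then □□A at x, so □A at x, so A at y, i.e. ∃z(Rxz∧Rzy).
The converse is a direct semantic check.
Frame condition: \forall x \forall y (Rxy \to \exists z (Rxz \wedge Rzy)).

density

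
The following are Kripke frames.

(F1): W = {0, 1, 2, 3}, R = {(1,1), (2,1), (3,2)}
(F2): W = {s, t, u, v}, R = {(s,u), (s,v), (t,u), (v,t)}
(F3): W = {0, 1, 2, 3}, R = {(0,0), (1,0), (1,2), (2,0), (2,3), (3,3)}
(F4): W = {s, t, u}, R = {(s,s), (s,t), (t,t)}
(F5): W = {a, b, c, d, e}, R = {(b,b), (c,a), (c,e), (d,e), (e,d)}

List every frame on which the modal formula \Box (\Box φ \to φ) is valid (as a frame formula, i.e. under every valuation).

The schema corresponds to shift-reflexivity: \forall x \forall y (Rxy \to Ryy).
(F1): fails — R32 but not R22.
(F2): fails — Rsu but not Ruu.
(F3): fails — R12 but not R22.
(F4): holds.
(F5): fails — Red but not Rdd.
Valid on: (F4).

(F4)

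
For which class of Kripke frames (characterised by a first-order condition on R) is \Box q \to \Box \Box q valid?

transitivity

Suppose □q→□□q is valid. Take Rxy, Ryz and set V(q)={w : Rxw}. Then □q at x, so □□q at x, so □q at y, so q at z, i.e. Rxz.
Conversely, on a frame with transitivity the schema holds at every world under every valuation.
Frame condition: \forall x \forall y \forall z (Rxy \wedge Ryz \to Rxz).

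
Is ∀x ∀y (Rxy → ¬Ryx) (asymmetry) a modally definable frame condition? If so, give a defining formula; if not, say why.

If a class were modally definable it would be closed under surjective bounded morphisms (Goldblatt–Thomason).
The 3-cycle (worlds w0,w1,w2 with w0→w1→w2→w0) is asymmetric. Mapping every world to a single reflexive point • is a surjective bounded morphism, and the reflexive point is not asymmetric (R•• but asymmetry requires ¬R••).
So the class is not modally definable.

No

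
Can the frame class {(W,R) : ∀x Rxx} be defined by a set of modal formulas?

Yes, by □r → r

Yes: it is reflexivity, defined by the T schema □r → r.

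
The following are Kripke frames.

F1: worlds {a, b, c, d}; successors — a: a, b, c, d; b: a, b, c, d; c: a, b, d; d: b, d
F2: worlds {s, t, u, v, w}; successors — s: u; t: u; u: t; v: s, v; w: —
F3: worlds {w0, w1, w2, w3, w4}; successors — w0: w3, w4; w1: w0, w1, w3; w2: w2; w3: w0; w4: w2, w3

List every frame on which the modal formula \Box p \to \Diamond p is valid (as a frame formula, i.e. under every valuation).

F1, F3

This is the axiom for seriality; its first-order frame correspondent is \forall x \exists y Rxy.
F1: holds.
F2: fails — world w has no successor.
F3: holds.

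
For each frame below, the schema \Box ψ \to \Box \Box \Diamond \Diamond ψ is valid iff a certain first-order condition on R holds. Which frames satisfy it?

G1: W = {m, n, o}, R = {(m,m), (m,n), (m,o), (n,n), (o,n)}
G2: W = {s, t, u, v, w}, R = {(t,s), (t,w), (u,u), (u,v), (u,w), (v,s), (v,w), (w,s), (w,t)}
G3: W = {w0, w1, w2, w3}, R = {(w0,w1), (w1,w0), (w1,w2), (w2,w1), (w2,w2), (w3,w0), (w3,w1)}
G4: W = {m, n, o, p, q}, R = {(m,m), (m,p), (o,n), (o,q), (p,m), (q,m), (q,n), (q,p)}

This is the axiom for a generalized confluence (Geach) condition; its first-order frame correspondent is \forall x \forall z (x R^2 z \to \exists w (xRw \wedge z R^2 w)).
G1: satisfies the condition.
G2: fails — tR²s but no w* with tRw* and sR²w*.
G3: fails — w0R²w0 but no w with w0Rw and w0R²w.
G4: fails — oR²m but no w with oRw and mR²w.
Valid on: G1.

G1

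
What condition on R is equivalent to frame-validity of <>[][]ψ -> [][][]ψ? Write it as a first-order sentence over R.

This is a Sahlqvist (Geach-type) schema ◇^1□^2ψ → □^3◇^0ψ.
First-order correspondent: forall x forall y forall z ((xRy & x R^3 z) -> exists w (y R^2 w & z = w)).

forall x forall y forall z ((xRy & x R^3 z) -> exists w (y R^2 w & z = w))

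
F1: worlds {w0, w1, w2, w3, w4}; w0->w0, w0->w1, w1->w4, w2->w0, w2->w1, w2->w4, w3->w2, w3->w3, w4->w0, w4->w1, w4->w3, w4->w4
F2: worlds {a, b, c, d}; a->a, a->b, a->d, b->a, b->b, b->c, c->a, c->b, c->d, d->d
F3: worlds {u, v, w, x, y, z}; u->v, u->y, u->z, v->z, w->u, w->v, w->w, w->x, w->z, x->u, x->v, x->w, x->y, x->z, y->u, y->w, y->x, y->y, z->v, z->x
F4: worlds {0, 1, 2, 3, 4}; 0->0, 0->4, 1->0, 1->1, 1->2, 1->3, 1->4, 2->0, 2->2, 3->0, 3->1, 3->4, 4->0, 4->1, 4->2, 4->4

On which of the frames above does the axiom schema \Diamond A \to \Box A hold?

none

The schema corresponds to partial functionality: \forall x \forall y \forall z (Rxy \wedge Rxz \to y = z).
F1: fails — w0 sees both w0 and w1.
F2: fails — a sees both a and b.
F3: fails — u sees both v and y.
F4: fails — 0 sees both 0 and 4.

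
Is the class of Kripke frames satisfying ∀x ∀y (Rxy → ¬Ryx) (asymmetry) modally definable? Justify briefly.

Any modally definable frame class is closed under surjective bounded morphisms.
The 3-cycle (worlds 0,1,2 with 0→1→2→0) is asymmetric. Mapping every world to a single reflexive point • is a surjective bounded morphism, and the reflexive point is not asymmetric (R•• but asymmetry requires ¬R••).
Hence asymmetry is not modally definable.

Not definable by any modal formula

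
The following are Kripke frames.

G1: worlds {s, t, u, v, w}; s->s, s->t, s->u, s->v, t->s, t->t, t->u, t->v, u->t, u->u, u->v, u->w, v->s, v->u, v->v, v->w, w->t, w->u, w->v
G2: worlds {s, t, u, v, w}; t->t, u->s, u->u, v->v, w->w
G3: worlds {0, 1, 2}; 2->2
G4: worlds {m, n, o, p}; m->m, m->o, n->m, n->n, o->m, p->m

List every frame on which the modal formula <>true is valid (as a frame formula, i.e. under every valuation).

G1, G4

Frame correspondent (Sahlqvist): forall x exists y Rxy — i.e. seriality.
G1: satisfies the condition.
G2: fails — world s has no successor.
G3: fails — world 0 has no successor.
G4: satisfies the condition.
Valid on: G1, G4.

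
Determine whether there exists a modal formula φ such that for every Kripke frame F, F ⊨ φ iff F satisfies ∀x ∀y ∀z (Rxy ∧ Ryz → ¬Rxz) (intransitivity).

If a class were modally definable it would be closed under surjective bounded morphisms (Goldblatt–Thomason).
The 5-cycle (worlds s,t,u,v,w with s→t→u→v→w→s) is intransitive. Mapping every world to a single reflexive point • is a surjective bounded morphism; the reflexive point is not intransitive (R••∧R•• but R••).
So the class is not modally definable.

Not definable by any modal formula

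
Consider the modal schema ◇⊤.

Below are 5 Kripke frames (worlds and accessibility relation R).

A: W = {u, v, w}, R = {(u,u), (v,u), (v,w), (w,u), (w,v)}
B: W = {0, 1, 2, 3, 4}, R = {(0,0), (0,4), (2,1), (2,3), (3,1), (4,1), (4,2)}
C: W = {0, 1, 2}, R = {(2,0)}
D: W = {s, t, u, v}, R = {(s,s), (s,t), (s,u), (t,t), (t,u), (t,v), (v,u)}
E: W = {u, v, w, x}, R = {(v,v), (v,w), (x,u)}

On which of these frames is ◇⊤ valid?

The schema corresponds to seriality: ∀x ∃y Rxy.
A: holds.
B: fails — world 1 has no successor.
C: fails — world 0 has no successor.
D: fails — world u has no successor.
E: fails — world u has no successor.

A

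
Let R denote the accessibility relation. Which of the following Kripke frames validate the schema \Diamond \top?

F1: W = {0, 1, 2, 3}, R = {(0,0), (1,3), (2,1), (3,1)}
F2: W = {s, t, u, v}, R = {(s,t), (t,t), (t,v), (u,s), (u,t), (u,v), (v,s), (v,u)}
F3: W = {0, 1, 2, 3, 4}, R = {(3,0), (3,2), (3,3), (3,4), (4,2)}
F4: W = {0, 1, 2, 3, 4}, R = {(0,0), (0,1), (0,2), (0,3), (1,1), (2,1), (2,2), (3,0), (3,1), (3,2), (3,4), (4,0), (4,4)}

The schema corresponds to seriality: \forall x \exists y Rxy.
F1: satisfies the condition.
F2: satisfies the condition.
F3: fails — world 0 has no successor.
F4: satisfies the condition.

F1, F2, F4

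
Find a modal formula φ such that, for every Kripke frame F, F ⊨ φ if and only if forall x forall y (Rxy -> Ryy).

A defining formula is □(□p → p) (the T□ axiom).
Suppose □(□p→p) is valid. Take Rxy and set V(p)={w : Ryw}. Then at y, □p holds; since □(□p→p) at x, □p→p at y, so p at y, i.e. Ryy.

□(□p → p)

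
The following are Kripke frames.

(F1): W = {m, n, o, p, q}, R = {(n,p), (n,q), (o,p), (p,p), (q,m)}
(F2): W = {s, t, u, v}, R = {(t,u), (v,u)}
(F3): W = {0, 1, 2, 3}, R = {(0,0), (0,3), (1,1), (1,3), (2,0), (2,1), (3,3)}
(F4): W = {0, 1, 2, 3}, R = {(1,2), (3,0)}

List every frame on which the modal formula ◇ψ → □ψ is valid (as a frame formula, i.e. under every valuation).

(F2), (F4)

Frame correspondent (Sahlqvist): ∀x ∀y ∀z (Rxy ∧ Rxz → y = z) — i.e. partial functionality.
(F1): fails — n sees both p and q.
(F2): ✓.
(F3): fails — 0 sees both 0 and 3.
(F4): ✓.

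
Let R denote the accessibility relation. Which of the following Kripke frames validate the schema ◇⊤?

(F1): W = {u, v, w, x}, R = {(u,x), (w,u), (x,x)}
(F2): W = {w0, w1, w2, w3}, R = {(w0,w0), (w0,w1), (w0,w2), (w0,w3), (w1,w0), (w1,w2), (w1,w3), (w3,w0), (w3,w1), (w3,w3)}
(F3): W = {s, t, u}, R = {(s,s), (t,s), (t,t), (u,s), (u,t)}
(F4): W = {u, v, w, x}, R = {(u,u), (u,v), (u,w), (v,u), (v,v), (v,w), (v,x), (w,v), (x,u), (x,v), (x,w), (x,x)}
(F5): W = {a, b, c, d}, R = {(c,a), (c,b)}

Frame correspondent (Sahlqvist): ∀x ∃y Rxy — i.e. seriality.
(F1): fails — world v has no successor.
(F2): fails — world w2 has no successor.
(F3): ✓.
(F4): ✓.
(F5): fails — world a has no successor.

(F3), (F4)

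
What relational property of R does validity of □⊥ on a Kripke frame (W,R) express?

□⊥ is valid iff no world has any successor (otherwise □⊥ fails at any world with one).
Conversely, on a frame with emptiness of R the schema holds at every world under every valuation.
So the correspondent is emptiness of R.

Emptiness of R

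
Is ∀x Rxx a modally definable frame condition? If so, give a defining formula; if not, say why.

This is a Sahlqvist condition; the T axiom □r → r defines it.
Suppose □r→r is valid. At any x set V(r)={w : Rxw}. Then □r holds at x, so r holds at x, i.e. Rxx.

Yes, by □r → r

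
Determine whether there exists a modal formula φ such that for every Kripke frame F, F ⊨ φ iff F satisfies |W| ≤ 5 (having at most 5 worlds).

Any modally definable frame class is closed under disjoint unions.
Any modal formula valid on each of 6 disjoint one-world frames is valid on their disjoint union (validity is preserved under disjoint unions). Each one-world frame has |W|=1≤5, but the union has |W|=6.
Hence having at most 5 worlds is not modally definable.

Not modally definable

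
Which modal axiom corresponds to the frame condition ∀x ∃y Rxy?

A defining formula is □r → ◇r (the D axiom).
Suppose □r→◇r is valid. At any x set V(r)=W. Then □r at x, so ◇r at x, so x has a successor.

□r → ◇r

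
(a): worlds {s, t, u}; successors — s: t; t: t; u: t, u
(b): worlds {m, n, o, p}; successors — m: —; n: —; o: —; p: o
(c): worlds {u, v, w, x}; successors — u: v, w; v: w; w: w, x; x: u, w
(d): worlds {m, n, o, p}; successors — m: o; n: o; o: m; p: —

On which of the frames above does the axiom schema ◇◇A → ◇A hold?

The schema corresponds to transitivity: ∀x ∀y ∀z (Rxy ∧ Ryz → Rxz).
(a): condition met.
(b): condition met.
(c): fails — Rxw and Rwx but not Rxx.
(d): fails — Rno and Rom but not Rnm.
Valid on: (a), (b).

(a), (b)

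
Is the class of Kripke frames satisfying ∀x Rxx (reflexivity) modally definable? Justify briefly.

Yes, by □p → p

Yes: it is reflexivity, defined by the T schema □p → p.
Suppose □p→p is valid. At any x set V(p)={w : Rxw}. Then □p holds at x, so p holds at x, i.e. Rxx.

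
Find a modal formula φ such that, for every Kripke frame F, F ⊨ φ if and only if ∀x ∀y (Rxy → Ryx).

s → □◇s

This is symmetry; the standard corresponding axiom is B: s → □◇s.
Suppose s→□◇s is valid. Take Rxy and set V(s)={x}. Then s at x, so □◇s at x, so ◇s at y, so some z with Ryz has s; z=x, i.e. Ryx.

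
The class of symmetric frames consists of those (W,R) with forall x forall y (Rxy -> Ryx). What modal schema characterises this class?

This is symmetry; the standard corresponding axiom is B: q → □◇q.
Suppose q→□◇q is valid. Take Rxy and set V(q)={x}. Then q at x, so □◇q at x, so ◇q at y, so some z with Ryz has q; z=x, i.e. Ryx.

q → □◇q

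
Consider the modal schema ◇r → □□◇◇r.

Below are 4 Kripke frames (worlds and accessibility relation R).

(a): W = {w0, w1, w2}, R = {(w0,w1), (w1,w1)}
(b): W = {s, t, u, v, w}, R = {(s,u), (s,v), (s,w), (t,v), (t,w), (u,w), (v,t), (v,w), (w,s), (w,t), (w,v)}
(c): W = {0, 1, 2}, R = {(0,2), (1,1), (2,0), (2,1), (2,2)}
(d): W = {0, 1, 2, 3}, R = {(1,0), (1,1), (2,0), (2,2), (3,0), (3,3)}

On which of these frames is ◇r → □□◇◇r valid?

This is the axiom for a generalized confluence (Geach) condition; its first-order frame correspondent is ∀x ∀y ∀z ((xRy ∧ xR²z) → ∃w (y = w ∧ zR²w)).
(a): satisfies the condition.
(b): fails — sRu, sR²s but no w* with u=w* and sR²w*.
(c): fails — 0R2, 0R²1 but no w with 2=w and 1R²w.
(d): fails — 1R0, 1R²0 but no w with 0=w and 0R²w.

(a)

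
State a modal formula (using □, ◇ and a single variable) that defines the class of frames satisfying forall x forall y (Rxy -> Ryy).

□(□ψ → ψ)

The condition is shift-reflexivity. The T□ schema □(□ψ → ψ) defines it.
Suppose □(□ψ→ψ) is valid. Take Rxy and set V(ψ)={w : Ryw}. Then at y, □ψ holds; since □(□ψ→ψ) at x, □ψ→ψ at y, so ψ at y, i.e. Ryy.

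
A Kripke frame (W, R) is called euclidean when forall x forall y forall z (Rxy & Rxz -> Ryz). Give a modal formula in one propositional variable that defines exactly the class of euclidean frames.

The condition is the Euclidean property. The 5 schema ◇r → □◇r defines it.
Suppose ◇r→□◇r is valid. Take Rxy, Rxz and set V(r)={y}. Then ◇r at x, so □◇r at x, so ◇r at z, so some w with Rzw has r; w=y, i.e. Rzy. By symmetry of the argument, Ryz.

◇r → □◇r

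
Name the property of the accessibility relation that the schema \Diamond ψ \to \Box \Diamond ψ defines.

Suppose ◇ψ→□◇ψ is valid. Take Rxy, Rxz and set V(ψ)={y}. Then ◇ψ at x, so □◇ψ at x, so ◇ψ at z, so some w with Rzw has ψ; w=y, i.e. Rzy. By symmetry of the argument, Ryz.

the Euclidean property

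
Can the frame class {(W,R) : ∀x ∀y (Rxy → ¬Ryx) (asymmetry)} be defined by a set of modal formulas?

If a class were modally definable it would be closed under surjective bounded morphisms (Goldblatt–Thomason).
The 5-cycle (worlds w0,w1,w2,w3,w4 with w0→w1→w2→w3→w4→w0) is asymmetric. Mapping every world to a single reflexive point • is a surjective bounded morphism, and the reflexive point is not asymmetric (R•• but asymmetry requires ¬R••).
So the class is not modally definable.

No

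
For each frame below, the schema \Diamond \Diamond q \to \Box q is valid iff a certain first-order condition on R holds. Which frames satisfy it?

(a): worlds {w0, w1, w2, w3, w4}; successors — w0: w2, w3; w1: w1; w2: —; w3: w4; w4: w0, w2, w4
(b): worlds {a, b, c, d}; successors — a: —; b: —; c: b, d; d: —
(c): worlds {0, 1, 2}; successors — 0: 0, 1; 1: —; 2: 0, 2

(b)

Frame correspondent (Sahlqvist): \forall x \forall y \forall z ((x R^2 y \wedge xRz) \to \exists w (y = w \wedge z = w)) — i.e. a generalized confluence (Geach) condition.
(a): fails — w0R²w4, w0Rw2 but w4 ≠ w2.
(b): ✓.
(c): fails — 0R²0, 0R1 but 0 ≠ 1.
Valid on: (b).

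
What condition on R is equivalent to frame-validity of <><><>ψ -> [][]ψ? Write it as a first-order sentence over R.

This is a Sahlqvist (Geach-type) schema ◇^3□^0ψ → □^2◇^0ψ.
First-order correspondent: forall x forall y forall z ((x R^3 y & x R^2 z) -> exists w (y = w & z = w)).

forall x forall y forall z ((x R^3 y & x R^2 z) -> exists w (y = w & z = w))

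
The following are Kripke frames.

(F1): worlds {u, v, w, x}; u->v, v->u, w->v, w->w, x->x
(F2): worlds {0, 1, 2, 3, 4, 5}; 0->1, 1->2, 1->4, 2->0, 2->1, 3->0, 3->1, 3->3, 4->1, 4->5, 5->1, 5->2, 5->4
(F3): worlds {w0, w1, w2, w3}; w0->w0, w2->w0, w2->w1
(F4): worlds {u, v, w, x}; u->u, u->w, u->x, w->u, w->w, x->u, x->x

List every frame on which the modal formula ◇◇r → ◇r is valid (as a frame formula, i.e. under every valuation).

(F3)

Frame correspondent (Sahlqvist): ∀x ∀y ∀z (Rxy ∧ Ryz → Rxz) — i.e. transitivity.
(F1): fails — Ruv and Rvu but not Ruu.
(F2): fails — R31 and R12 but not R32.
(F3): satisfies the condition.
(F4): fails — Rwu and Rux but not Rwx.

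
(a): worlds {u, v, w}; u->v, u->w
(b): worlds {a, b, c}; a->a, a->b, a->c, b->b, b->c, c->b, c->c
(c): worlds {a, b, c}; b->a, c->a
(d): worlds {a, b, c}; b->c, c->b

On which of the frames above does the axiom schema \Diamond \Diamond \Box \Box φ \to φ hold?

(a), (c), (d)

This is the axiom for a generalized confluence (Geach) condition; its first-order frame correspondent is \forall x \forall y (x R^2 y \to \exists w (y R^2 w \wedge x = w)).
(a): ✓.
(b): fails — aR²b but no w with bR²w and a=w.
(c): ✓.
(d): ✓.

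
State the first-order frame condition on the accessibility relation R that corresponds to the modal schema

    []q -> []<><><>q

This is a Sahlqvist (Geach-type) schema ◇^0□^1q → □^1◇^3q.
Minimal-valuation argument: fix x; take any y with xR^0y and any z with xR^1z. Set V(q) to the set of worlds R-reachable from y in exactly 1 step. Then □^1q holds at y, so the antecedent holds at x; validity forces ◇^3q at z, giving a w with zR^3w and yR^1w.
First-order correspondent: forall x forall z (xRz -> exists w (xRw & z R^3 w)).

forall x forall z (xRz -> exists w (xRw & z R^3 w))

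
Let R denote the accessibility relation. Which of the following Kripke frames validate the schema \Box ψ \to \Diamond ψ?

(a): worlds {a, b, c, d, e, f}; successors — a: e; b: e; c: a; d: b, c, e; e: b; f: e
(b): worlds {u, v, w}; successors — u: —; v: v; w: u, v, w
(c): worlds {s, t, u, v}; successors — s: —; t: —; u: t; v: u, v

Frame correspondent (Sahlqvist): \forall x \exists y Rxy — i.e. seriality.
(a): ✓.
(b): fails — world u has no successor.
(c): fails — world s has no successor.

(a)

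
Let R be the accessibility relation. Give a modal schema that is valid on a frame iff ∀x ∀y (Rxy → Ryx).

The condition is symmetry. The B schema r → □◇r defines it.
Suppose r→□◇r is valid. Take Rxy and set V(r)={x}. Then r at x, so □◇r at x, so ◇r at y, so some z with Ryz has r; z=x, i.e. Ryx.

r → □◇r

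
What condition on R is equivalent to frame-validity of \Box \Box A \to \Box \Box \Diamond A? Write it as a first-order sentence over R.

\forall x \forall z (x R^2 z \to \exists w (x R^2 w \wedge zRw))

This is a Sahlqvist (Geach-type) schema ◇^0□^2A → □^2◇^1A.
First-order correspondent: \forall x \forall z (x R^2 z \to \exists w (x R^2 w \wedge zRw)).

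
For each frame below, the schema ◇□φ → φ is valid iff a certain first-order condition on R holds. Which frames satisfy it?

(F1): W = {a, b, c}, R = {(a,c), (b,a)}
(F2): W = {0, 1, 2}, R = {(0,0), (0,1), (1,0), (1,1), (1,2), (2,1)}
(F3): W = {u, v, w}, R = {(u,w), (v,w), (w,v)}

(F2)

This is the axiom for symmetry; its first-order frame correspondent is ∀x ∀y (Rxy → Ryx).
(F1): fails — Rac but not Rca.
(F2): holds.
(F3): fails — Ruw but not Rwu.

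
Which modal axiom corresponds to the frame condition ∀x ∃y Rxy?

□q → ◇q

The condition is seriality. The D schema □q → ◇q defines it.
Suppose □q→◇q is valid. At any x set V(q)=W. Then □q at x, so ◇q at x, so x has a successor.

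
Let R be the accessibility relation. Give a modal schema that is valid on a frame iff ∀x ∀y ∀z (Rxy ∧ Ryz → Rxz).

This is transitivity; the standard corresponding axiom is 4: □q → □□q.

□q → □□q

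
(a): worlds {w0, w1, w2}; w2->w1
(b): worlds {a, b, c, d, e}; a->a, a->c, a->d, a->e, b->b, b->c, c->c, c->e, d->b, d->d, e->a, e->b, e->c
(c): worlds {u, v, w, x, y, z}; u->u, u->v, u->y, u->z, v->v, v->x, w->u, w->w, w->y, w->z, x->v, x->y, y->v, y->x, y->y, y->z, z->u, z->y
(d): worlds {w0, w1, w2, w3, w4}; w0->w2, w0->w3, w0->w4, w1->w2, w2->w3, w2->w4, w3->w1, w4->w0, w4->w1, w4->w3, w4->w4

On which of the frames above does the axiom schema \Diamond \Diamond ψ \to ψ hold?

The schema corresponds to a generalized confluence (Geach) condition: \forall x \forall y (x R^2 y \to \exists w (y = w \wedge x = w)).
(a): condition met.
(b): fails — aR²b but b ≠ a.
(c): fails — uR²v but v ≠ u.
(d): fails — w0R²w1 but w1 ≠ w0.

(a)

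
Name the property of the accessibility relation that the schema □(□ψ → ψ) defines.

Shift-reflexivity

Suppose □(□ψ→ψ) is valid. Take Rxy and set V(ψ)={w : Ryw}. Then at y, □ψ holds; since □(□ψ→ψ) at x, □ψ→ψ at y, so ψ at y, i.e. Ryy.
The converse is a direct semantic check.
So the correspondent is shift-reflexivity.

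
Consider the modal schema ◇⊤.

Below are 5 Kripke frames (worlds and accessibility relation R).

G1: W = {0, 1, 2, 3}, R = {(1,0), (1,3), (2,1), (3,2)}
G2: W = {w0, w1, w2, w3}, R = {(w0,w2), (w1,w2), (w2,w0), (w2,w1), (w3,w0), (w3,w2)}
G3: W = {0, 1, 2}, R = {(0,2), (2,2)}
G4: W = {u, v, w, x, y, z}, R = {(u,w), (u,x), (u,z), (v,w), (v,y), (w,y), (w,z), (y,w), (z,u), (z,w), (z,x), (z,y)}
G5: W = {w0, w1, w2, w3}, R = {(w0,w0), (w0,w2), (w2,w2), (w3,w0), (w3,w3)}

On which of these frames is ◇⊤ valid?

G2

This is the axiom for seriality; its first-order frame correspondent is ∀x ∃y Rxy.
G1: fails — world 0 has no successor.
G2: condition met.
G3: fails — world 1 has no successor.
G4: fails — world x has no successor.
G5: fails — world w1 has no successor.
Valid on: G2.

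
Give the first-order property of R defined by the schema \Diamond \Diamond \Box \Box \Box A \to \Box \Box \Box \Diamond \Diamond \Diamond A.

\forall x \forall y \forall z ((x R^2 y \wedge x R^3 z) \to \exists w (y R^3 w \wedge z R^3 w))

This is a Sahlqvist (Geach-type) schema ◇^2□^3A → □^3◇^3A.
Minimal-valuation argument: fix x; take any y with xR^2y and any z with xR^3z. Set V(A) to the set of worlds R-reachable from y in exactly 3 steps. Then □^3A holds at y, so the antecedent holds at x; validity forces ◇^3A at z, giving a w with zR^3w and yR^3w.
First-order correspondent: \forall x \forall y \forall z ((x R^2 y \wedge x R^3 z) \to \exists w (y R^3 w \wedge z R^3 w)).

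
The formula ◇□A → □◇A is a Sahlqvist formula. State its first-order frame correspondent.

This is the .2 axiom.
It corresponds to convergence: ∀x ∀y ∀z (Rxy ∧ Rxz → ∃w (Ryw ∧ Rzw)).

Convergence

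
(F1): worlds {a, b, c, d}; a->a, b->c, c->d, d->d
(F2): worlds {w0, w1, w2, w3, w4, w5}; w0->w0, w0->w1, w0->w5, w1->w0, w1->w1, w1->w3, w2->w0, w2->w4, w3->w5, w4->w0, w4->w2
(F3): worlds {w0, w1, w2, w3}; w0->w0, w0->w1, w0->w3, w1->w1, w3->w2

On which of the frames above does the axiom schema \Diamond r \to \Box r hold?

(F1)

This is the axiom for partial functionality; its first-order frame correspondent is \forall x \forall y \forall z (Rxy \wedge Rxz \to y = z).
(F1): condition met.
(F2): fails — w0 sees both w0 and w1.
(F3): fails — w0 sees both w0 and w1.
Valid on: (F1).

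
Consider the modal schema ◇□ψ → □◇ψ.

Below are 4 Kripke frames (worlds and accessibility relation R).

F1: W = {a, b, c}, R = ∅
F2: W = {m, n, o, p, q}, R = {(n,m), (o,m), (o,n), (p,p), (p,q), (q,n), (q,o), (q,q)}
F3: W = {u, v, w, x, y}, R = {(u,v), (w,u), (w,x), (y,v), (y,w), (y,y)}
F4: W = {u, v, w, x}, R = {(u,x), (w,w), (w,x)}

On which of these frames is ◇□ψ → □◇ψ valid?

F1

Frame correspondent (Sahlqvist): ∀x ∀y ∀z (Rxy ∧ Rxz → ∃w (Ryw ∧ Rzw)) — i.e. convergence.
F1: satisfies the condition.
F2: fails — Rnm and Rnm but m and m have no common successor.
F3: fails — Ruv and Ruv but v and v have no common successor.
F4: fails — Rux and Rux but x and x have no common successor.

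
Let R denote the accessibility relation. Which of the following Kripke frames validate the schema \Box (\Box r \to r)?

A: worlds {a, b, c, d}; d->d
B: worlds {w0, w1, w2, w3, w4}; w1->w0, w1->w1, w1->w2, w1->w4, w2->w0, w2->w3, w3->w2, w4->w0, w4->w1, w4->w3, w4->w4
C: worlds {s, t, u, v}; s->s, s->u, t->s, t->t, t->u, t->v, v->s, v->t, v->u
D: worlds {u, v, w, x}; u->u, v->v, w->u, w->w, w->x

A

Frame correspondent (Sahlqvist): \forall x \forall y (Rxy \to Ryy) — i.e. shift-reflexivity.
A: condition met.
B: fails — Rw1w2 but not Rw2w2.
C: fails — Rtv but not Rvv.
D: fails — Rwx but not Rxx.
Valid on: A.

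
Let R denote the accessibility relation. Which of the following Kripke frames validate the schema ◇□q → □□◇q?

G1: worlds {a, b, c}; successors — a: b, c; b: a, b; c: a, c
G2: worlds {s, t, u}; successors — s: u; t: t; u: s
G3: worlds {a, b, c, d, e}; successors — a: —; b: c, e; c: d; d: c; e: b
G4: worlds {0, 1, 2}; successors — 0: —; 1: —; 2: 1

The schema corresponds to a generalized confluence (Geach) condition: ∀x ∀y ∀z ((xRy ∧ xR²z) → ∃w (yRw ∧ zRw)).
G1: condition met.
G2: fails — sRu, sR²s but no w with uRw and sRw.
G3: fails — bRc, bR²b but no w with cRw and bRw.
G4: condition met.

G1, G4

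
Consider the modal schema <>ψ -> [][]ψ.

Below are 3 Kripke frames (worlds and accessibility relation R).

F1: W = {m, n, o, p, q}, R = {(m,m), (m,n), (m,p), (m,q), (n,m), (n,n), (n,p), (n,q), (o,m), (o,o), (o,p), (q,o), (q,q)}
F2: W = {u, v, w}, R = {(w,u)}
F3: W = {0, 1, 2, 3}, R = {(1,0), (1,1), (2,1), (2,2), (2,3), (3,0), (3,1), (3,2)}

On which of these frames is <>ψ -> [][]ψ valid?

Frame correspondent (Sahlqvist): forall x forall y forall z ((xRy & x R^2 z) -> exists w (y = w & z = w)) — i.e. a generalized confluence (Geach) condition.
F1: fails — mRm, mR²n but m ≠ n.
F2: condition met.
F3: fails — 1R0, 1R²1 but 0 ≠ 1.
Valid on: F2.

F2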